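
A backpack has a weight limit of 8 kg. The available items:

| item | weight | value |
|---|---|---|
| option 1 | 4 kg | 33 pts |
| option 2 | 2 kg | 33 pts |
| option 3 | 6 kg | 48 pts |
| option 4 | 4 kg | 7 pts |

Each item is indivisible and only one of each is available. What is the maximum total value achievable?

Check high-value combinations within 8 kg:
- option 2+option 3: weight 2+6=8, value 33+48=81
- option 1+option 2: weight 4+2=6, value 33+33=66
- option 3: weight 6, value 48
- option 2+option 4: weight 2+4=6, value 33+7=40
Best: 81 pts.

81 pts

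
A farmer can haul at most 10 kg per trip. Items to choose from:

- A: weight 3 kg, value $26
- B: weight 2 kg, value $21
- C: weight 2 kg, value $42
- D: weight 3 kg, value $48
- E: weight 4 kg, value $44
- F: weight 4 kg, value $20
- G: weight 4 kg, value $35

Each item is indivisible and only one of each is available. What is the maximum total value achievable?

$137

Check high-value combinations within 10 kg:
- A+B+C+D: weight 3+2+2+3=10, value 26+21+42+48=137
- C+D+E: weight 2+3+4=9, value 42+48+44=134
- C+D+G: weight 2+3+4=9, value 42+48+35=125
- C+E+G: weight 2+4+4=10, value 42+44+35=121
- A+D+E: weight 3+3+4=10, value 26+48+44=118
Best: $137.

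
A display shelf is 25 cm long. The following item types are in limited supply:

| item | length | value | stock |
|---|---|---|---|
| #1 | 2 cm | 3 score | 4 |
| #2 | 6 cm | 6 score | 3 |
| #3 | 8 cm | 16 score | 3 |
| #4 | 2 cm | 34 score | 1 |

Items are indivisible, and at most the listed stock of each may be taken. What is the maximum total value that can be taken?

Top feasible selections:
- 3×#1 + 2×#3 + 1×#4: length 24, value 75
- 2×#1 + 2×#3 + 1×#4: length 22, value 72
- 1×#2 + 2×#3 + 1×#4: length 24, value 72
- 1×#1 + 2×#3 + 1×#4: length 20, value 69
Best: 75 score.

75 score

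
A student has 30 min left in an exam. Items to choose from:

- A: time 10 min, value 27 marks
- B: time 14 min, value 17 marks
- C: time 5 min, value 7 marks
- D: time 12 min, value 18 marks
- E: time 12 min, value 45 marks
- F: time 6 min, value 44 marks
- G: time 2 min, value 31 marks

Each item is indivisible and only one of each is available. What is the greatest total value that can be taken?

This is a 0/1 knapsack; check combinations near the capacity.
- A+E+F+G: time 10+12+6+2=30, value 27+45+44+31=147
- C+E+F+G: time 5+12+6+2=25, value 7+45+44+31=127
- E+F+G: time 12+6+2=20, value 45+44+31=120
Best: 147 marks.

147 marks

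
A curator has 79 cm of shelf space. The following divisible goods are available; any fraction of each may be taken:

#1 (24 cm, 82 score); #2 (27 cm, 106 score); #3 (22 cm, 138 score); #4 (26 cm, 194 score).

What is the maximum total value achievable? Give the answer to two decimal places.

451.67

Take in order of value per unit:
- #4 (194/26 per unit): all 26 → value 194, running total 194.00
- #3 (138/22 per unit): all 22 → value 138, running total 332.00
- #2 (106/27 per unit): all 27 → value 106, running total 438.00
- #1 (82/24 per unit): 4 of 24 → value 4×82/24 = 13.6667, running total 451.67
Total 451.67.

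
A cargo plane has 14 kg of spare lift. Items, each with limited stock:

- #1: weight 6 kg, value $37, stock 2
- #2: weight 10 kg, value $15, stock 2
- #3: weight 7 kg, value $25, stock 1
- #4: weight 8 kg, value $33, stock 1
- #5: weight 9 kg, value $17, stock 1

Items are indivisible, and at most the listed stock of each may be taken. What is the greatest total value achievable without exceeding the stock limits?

Best selections within weight 14 and stock limits:
- 2×#1: weight 12, value 74
- 1×#1 + 1×#4: weight 14, value 70
Best: $74.

$74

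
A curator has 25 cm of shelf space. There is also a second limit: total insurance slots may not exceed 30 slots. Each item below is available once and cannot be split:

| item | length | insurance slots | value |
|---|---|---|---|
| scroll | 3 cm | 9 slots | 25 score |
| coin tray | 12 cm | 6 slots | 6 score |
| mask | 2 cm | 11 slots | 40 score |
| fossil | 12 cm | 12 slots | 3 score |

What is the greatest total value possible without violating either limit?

Feasible sets respecting both limits:
- scroll+coin tray+mask: length 17, insurance slots 26, value 71
- scroll+mask: length 5, insurance slots 20, value 65
- coin tray+mask: length 14, insurance slots 17, value 46
- mask+fossil: length 14, insurance slots 23, value 43
Best: 71 score.

71 score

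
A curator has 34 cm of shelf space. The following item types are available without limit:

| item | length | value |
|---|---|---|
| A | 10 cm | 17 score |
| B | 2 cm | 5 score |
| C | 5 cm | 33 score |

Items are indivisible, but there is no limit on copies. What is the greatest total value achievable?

Best value-per-unit is C at 33/5; filling with it alone gives 6×33 = 198.
Optimal mix: 2×B + 6×C → length 34, value 208.

208 score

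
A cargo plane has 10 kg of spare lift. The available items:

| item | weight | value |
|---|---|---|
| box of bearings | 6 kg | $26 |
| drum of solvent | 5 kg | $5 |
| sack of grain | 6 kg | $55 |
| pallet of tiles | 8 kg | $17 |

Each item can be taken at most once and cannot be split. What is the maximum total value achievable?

This is a 0/1 knapsack; check combinations near the capacity.
- sack of grain: weight 6, value 55
- box of bearings: weight 6, value 26
- pallet of tiles: weight 8, value 17
Best: $55.

$55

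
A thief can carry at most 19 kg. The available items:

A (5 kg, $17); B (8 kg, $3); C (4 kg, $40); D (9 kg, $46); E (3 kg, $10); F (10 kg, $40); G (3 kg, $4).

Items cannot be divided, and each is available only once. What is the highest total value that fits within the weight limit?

Check high-value combinations within 19 kg:
- A+C+D: weight 5+4+9=18, value 17+40+46=103
- C+D+E+G: weight 4+9+3+3=19, value 40+46+10+4=100
- A+C+F: weight 5+4+10=19, value 17+40+40=97
- C+D+E: weight 4+9+3=16, value 40+46+10=96
Best: $103.

$103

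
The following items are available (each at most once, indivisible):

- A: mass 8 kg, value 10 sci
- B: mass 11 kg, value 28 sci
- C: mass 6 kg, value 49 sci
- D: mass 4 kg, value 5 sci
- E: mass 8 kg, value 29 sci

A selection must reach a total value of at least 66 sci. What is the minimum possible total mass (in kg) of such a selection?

Subsets with value ≥ 66, sorted by total mass:
- C+E: mass 14, value 78
- B+C: mass 17, value 77
- C+D+E: mass 18, value 83
Minimum mass: 14 kg.

14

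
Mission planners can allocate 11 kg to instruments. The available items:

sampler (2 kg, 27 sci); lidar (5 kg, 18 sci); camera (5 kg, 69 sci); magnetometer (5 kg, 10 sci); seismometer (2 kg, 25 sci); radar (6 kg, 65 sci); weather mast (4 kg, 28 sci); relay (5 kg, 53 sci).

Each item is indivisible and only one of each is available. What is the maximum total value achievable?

Check high-value combinations within 11 kg:
- camera+radar: mass 5+6=11, value 69+65=134
- sampler+camera+weather mast: mass 2+5+4=11, value 27+69+28=124
- camera+relay: mass 5+5=10, value 69+53=122
- camera+seismometer+weather mast: mass 5+2+4=11, value 69+25+28=122
- sampler+camera+seismometer: mass 2+5+2=9, value 27+69+25=121
Best: 134 sci.

134 sci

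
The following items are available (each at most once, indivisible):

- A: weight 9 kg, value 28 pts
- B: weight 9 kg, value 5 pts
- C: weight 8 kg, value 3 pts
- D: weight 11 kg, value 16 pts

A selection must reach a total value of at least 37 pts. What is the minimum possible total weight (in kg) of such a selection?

Subsets with value ≥ 37, sorted by total weight:
- A+D: weight 20, value 44
- A+C+D: weight 28, value 47
- A+B+D: weight 29, value 49
Minimum weight: 20 kg.

20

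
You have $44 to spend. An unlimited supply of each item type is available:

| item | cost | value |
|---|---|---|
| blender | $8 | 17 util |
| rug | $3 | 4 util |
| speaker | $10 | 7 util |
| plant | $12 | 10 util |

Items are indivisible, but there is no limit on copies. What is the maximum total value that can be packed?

Best value-per-unit is blender at 17/8; filling with it alone gives 5×17 = 85.
Optimal mix: 5×blender + 1×rug → cost 43, value 89.

89 util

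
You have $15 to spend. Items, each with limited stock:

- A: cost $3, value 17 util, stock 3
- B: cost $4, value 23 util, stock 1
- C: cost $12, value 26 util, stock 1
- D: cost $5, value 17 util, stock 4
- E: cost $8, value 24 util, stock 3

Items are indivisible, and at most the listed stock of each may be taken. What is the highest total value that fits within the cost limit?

Top feasible selections:
- 3×A + 1×B: cost 13, value 74
- 2×A + 1×B + 1×D: cost 15, value 74
- 3×A + 1×D: cost 14, value 68
Best: 74 util.

74 util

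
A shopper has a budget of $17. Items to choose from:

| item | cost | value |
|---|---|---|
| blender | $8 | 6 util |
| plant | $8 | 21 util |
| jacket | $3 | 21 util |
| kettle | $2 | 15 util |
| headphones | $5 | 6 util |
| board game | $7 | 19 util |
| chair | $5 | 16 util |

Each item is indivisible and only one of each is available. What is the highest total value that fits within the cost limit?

71 util

Check high-value combinations within $17:
- jacket+kettle+board game+chair: cost 3+2+7+5=17, value 21+15+19+16=71
- jacket+kettle+headphones+board game: cost 3+2+5+7=17, value 21+15+6+19=61
- jacket+kettle+headphones+chair: cost 3+2+5+5=15, value 21+15+6+16=58
- plant+jacket+chair: cost 8+3+5=16, value 21+21+16=58
- plant+jacket+kettle: cost 8+3+2=13, value 21+21+15=57
Best: 71 util.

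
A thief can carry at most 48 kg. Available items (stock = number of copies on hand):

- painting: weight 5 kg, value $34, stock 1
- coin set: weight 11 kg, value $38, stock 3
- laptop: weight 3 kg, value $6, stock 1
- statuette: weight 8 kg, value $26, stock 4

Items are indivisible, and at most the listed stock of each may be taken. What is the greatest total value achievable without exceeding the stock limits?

Top feasible selections:
- 1×painting + 1×coin set + 4×statuette: weight 48, value 176
- 1×painting + 3×coin set + 1×statuette: weight 46, value 174
- 1×painting + 2×coin set + 1×laptop + 2×statuette: weight 46, value 168
Best: $176.

$176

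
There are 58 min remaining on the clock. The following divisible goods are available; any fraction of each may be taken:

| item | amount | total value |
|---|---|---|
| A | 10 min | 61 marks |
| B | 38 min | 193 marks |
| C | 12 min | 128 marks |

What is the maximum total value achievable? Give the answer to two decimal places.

371.84

Take in order of value per unit:
- C (128/12 per unit): all 12 → value 128, running total 128.00
- A (61/10 per unit): all 10 → value 61, running total 189.00
- B (193/38 per unit): 36 of 38 → value 36×193/38 = 182.8421, running total 371.84
Total 371.84.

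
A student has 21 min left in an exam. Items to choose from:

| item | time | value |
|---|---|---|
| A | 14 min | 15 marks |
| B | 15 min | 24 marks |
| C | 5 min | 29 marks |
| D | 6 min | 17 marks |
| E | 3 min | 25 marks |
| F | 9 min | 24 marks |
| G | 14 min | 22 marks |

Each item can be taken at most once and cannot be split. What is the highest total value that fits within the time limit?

78 marks

Check high-value combinations within 21 min:
- C+E+F: time 5+3+9=17, value 29+25+24=78
- C+D+E: time 5+6+3=14, value 29+17+25=71
- C+D+F: time 5+6+9=20, value 29+17+24=70
- D+E+F: time 6+3+9=18, value 17+25+24=66
- C+E: time 5+3=8, value 29+25=54
Best: 78 marks.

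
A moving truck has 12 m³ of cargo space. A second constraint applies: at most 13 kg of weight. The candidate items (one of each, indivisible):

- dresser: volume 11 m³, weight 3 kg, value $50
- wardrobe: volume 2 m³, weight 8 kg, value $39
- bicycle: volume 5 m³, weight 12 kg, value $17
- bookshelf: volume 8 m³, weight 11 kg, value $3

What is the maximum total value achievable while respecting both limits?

$50

Feasible sets respecting both limits:
- dresser: volume 11, weight 3, value 50
- wardrobe: volume 2, weight 8, value 39
- bicycle: volume 5, weight 12, value 17
Best: $50.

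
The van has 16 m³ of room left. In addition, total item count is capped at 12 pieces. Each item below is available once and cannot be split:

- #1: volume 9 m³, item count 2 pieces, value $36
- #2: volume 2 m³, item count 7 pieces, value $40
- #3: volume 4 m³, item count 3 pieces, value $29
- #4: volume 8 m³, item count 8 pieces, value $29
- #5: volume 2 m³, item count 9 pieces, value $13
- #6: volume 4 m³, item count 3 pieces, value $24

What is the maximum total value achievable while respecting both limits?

$105

Feasible sets respecting both limits:
- #1+#2+#3: volume 15, item count 12, value 105
- #1+#2+#6: volume 15, item count 12, value 100
- #1+#2: volume 11, item count 9, value 76
- #2+#3: volume 6, item count 10, value 69
Best: $105.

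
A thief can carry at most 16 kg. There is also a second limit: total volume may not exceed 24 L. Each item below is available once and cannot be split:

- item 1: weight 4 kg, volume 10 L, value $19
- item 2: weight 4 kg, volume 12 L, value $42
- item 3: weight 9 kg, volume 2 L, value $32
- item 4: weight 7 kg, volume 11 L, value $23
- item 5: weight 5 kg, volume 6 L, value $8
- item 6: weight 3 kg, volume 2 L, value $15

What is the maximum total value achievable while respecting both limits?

$89

Feasible sets respecting both limits:
- item 2+item 3+item 6: weight 16, volume 16, value 89
- item 1+item 2+item 6: weight 11, volume 24, value 76
- item 2+item 3: weight 13, volume 14, value 74
Best: $89.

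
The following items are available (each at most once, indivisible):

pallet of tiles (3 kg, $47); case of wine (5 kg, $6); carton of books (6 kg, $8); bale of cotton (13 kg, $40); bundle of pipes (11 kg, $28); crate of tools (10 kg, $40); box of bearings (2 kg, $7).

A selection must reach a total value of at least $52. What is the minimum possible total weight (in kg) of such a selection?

5

Subsets with value ≥ 52, sorted by total weight:
- pallet of tiles+box of bearings: weight 5, value 54
- pallet of tiles+case of wine: weight 8, value 53
- pallet of tiles+carton of books: weight 9, value 55
Minimum weight: 5 kg.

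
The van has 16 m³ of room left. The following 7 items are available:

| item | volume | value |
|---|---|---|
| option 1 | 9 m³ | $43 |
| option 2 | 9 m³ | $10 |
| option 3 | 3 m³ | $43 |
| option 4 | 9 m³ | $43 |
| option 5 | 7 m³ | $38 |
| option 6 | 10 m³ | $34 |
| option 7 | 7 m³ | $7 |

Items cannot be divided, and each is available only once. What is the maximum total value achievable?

Check high-value combinations within 16 m³:
- option 1+option 3: volume 9+3=12, value 43+43=86
- option 3+option 4: volume 3+9=12, value 43+43=86
- option 3+option 5: volume 3+7=10, value 43+38=81
- option 1+option 5: volume 9+7=16, value 43+38=81
Best: $86.

$86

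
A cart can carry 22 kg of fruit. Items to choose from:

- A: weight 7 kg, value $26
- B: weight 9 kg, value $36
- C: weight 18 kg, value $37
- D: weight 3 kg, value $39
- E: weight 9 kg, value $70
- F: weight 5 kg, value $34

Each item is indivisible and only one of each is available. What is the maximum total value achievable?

Check high-value combinations within 22 kg:
- B+D+E: weight 9+3+9=21, value 36+39+70=145
- D+E+F: weight 3+9+5=17, value 39+70+34=143
- A+D+E: weight 7+3+9=19, value 26+39+70=135
Best: $145.

$145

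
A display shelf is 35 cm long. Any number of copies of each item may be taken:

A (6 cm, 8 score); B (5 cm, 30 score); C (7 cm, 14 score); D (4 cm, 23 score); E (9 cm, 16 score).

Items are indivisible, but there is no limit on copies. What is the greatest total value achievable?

210 score

Best value-per-unit is B at 30/5, and filling with it alone uses length 7×5=35. No mix of the others beats 7×30 = 210.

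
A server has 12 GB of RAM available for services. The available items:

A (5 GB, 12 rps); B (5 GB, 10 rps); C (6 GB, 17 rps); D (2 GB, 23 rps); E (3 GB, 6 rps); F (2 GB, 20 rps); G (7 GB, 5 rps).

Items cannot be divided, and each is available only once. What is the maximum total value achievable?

61 rps

Check high-value combinations within 12 GB:
- A+D+E+F: memory 5+2+3+2=12, value 12+23+6+20=61
- C+D+F: memory 6+2+2=10, value 17+23+20=60
- B+D+E+F: memory 5+2+3+2=12, value 10+23+6+20=59
- A+D+F: memory 5+2+2=9, value 12+23+20=55
Best: 61 rps.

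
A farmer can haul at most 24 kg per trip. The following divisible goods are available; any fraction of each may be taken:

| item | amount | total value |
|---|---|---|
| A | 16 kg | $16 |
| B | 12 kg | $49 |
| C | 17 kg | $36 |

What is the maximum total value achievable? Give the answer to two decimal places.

74.41

Take in order of value per unit:
- B (49/12 per unit): all 12 → value 49, running total 49.00
- C (36/17 per unit): 12 of 17 → value 12×36/17 = 25.4118, running total 74.41
Total 74.41.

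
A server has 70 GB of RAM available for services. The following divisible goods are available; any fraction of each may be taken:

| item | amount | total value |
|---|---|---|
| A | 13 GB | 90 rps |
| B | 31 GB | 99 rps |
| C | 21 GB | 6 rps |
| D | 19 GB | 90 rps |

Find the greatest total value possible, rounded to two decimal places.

Take in order of value per unit:
- A (90/13 per unit): all 13 → value 90, running total 90.00
- D (90/19 per unit): all 19 → value 90, running total 180.00
- B (99/31 per unit): all 31 → value 99, running total 279.00
- C (6/21 per unit): 7 of 21 → value 7×6/21 = 2.0000, running total 281.00
Total 281.00.

281.00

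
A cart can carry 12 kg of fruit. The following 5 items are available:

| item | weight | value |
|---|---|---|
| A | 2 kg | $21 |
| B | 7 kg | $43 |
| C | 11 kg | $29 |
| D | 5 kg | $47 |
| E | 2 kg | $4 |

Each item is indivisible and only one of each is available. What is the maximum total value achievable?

$90

This is a 0/1 knapsack; check combinations near the capacity.
- B+D: weight 7+5=12, value 43+47=90
- A+D+E: weight 2+5+2=9, value 21+47+4=72
- A+D: weight 2+5=7, value 21+47=68
Best: $90.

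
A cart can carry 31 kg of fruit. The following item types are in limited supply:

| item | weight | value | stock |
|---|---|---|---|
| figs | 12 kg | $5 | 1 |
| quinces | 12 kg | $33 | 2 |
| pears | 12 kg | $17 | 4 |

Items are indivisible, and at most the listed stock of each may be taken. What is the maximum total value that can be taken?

Top feasible selections:
- 2×quinces: weight 24, value 66
- 1×quinces + 1×pears: weight 24, value 50
Best: $66.

$66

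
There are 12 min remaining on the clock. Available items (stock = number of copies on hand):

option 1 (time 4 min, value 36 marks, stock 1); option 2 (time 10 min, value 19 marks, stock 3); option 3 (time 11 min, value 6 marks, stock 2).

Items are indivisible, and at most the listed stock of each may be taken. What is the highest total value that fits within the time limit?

36 marks

Top feasible selections:
- 1×option 1: time 4, value 36
- 1×option 2: time 10, value 19
- 1×option 3: time 11, value 6
Best: 36 marks.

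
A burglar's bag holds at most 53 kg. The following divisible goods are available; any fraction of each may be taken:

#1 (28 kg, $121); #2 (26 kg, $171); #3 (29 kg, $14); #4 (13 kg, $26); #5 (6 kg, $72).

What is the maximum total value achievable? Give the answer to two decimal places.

333.75

Take in order of value per unit:
- #5 (72/6 per unit): all 6 → value 72, running total 72.00
- #2 (171/26 per unit): all 26 → value 171, running total 243.00
- #1 (121/28 per unit): 21 of 28 → value 21×121/28 = 90.7500, running total 333.75
Total 333.75.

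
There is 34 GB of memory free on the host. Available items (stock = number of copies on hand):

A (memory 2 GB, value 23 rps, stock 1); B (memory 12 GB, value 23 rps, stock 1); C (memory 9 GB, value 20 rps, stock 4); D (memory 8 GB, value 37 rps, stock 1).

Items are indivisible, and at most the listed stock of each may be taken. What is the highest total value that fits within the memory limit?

Best selections within memory 34 and stock limits:
- 1×A + 1×B + 1×C + 1×D: memory 31, value 103
- 1×A + 2×C + 1×D: memory 28, value 100
Best: 103 rps.

103 rps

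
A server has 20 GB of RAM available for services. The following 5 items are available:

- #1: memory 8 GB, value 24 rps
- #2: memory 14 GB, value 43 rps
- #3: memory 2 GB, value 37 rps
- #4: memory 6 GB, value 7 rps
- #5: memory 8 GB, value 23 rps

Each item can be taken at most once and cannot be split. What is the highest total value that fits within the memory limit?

84 rps

Check high-value combinations within 20 GB:
- #1+#3+#5: memory 8+2+8=18, value 24+37+23=84
- #2+#3: memory 14+2=16, value 43+37=80
- #1+#3+#4: memory 8+2+6=16, value 24+37+7=68
- #3+#4+#5: memory 2+6+8=16, value 37+7+23=67
Best: 84 rps.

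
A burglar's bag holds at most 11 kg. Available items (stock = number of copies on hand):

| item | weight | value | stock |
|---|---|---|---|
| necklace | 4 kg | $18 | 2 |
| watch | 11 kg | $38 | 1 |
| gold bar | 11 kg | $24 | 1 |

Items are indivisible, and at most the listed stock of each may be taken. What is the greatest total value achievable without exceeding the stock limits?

$38

Top feasible selections:
- 1×watch: weight 11, value 38
- 2×necklace: weight 8, value 36
- 1×gold bar: weight 11, value 24
- 1×necklace: weight 4, value 18
Best: $38.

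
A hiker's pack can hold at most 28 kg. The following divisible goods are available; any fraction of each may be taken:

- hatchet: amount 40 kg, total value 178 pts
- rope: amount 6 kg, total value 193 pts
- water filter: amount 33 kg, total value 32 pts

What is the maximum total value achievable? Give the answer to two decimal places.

Take in order of value per unit:
- rope (193/6 per unit): all 6 → value 193, running total 193.00
- hatchet (178/40 per unit): 22 of 40 → value 22×178/40 = 97.9000, running total 290.90
Total 290.90.

290.90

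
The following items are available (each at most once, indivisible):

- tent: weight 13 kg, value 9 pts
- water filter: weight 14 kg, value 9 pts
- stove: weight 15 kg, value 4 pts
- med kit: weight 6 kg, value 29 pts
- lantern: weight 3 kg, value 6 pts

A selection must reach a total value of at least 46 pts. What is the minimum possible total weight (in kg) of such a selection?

Subsets with value ≥ 46, sorted by total weight:
- tent+water filter+med kit: weight 33, value 47
- tent+water filter+med kit+lantern: weight 36, value 53
- tent+stove+med kit+lantern: weight 37, value 48
Minimum weight: 33 kg.

33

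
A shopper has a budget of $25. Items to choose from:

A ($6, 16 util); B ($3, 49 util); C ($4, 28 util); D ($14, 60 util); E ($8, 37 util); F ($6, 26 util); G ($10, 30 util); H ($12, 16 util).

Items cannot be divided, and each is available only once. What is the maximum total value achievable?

146 util

Check high-value combinations within $25:
- B+D+E: cost 3+14+8=25, value 49+60+37=146
- B+C+E+G: cost 3+4+8+10=25, value 49+28+37+30=144
- B+C+E+F: cost 3+4+8+6=21, value 49+28+37+26=140
- B+C+D: cost 3+4+14=21, value 49+28+60=137
- B+D+F: cost 3+14+6=23, value 49+60+26=135
Best: 146 util.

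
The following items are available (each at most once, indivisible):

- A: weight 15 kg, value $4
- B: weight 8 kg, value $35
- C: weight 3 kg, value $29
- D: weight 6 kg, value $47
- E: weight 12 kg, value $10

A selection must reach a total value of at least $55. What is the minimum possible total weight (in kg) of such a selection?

9

Subsets with value ≥ 55, sorted by total weight:
- C+D: weight 9, value 76
- B+C: weight 11, value 64
- B+D: weight 14, value 82
- B+C+D: weight 17, value 111
Minimum weight: 9 kg.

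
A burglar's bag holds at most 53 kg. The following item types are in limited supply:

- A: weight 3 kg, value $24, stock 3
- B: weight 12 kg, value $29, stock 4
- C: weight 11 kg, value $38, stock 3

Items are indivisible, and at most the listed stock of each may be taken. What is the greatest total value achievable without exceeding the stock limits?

Top feasible selections:
- 2×A + 1×B + 3×C: weight 51, value 191
- 3×A + 3×C: weight 42, value 186
- 2×A + 2×B + 2×C: weight 52, value 182
- 3×A + 1×B + 2×C: weight 43, value 177
Best: $191.

$191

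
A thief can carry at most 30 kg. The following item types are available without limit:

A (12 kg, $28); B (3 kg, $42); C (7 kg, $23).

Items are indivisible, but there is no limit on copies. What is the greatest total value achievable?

Best value-per-unit is B at 42/3, and filling with it alone uses weight 10×3=30. No mix of the others beats 10×42 = 420.

$420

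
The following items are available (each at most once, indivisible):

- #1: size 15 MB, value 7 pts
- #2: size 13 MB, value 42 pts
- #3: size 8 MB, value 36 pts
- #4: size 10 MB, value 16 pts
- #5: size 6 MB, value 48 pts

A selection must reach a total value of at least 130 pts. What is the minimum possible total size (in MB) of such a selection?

37

Subsets with value ≥ 130, sorted by total size:
- #2+#3+#4+#5: size 37, value 142
- #1+#2+#3+#5: size 42, value 133
- #1+#2+#3+#4+#5: size 52, value 149
Minimum size: 37 MB.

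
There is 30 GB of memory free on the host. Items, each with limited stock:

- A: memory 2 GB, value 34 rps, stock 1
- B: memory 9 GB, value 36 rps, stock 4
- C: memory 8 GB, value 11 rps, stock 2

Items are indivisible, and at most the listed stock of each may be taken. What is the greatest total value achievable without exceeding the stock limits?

Top feasible selections:
- 1×A + 3×B: memory 29, value 142
- 1×A + 2×B + 1×C: memory 28, value 117
- 3×B: memory 27, value 108
- 1×A + 2×B: memory 20, value 106
Best: 142 rps.

142 rps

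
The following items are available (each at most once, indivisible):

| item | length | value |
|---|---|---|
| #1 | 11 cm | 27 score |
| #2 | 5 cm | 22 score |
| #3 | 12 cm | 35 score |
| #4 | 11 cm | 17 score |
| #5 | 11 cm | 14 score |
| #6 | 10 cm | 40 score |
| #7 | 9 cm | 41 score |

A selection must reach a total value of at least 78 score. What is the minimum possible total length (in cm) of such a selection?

19

Subsets with value ≥ 78, sorted by total length:
- #6+#7: length 19, value 81
- #2+#6+#7: length 24, value 103
- #1+#2+#7: length 25, value 90
- #2+#4+#7: length 25, value 80
Minimum length: 19 cm.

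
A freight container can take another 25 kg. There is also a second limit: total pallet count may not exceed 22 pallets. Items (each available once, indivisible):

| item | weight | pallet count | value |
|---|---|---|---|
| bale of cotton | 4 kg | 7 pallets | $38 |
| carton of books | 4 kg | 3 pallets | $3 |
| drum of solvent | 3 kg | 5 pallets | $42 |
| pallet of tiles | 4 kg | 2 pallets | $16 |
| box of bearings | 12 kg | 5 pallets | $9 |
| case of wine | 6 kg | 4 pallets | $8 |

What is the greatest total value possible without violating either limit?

Feasible sets respecting both limits:
- bale of cotton+carton of books+drum of solvent+pallet of tiles+case of wine: weight 21, pallet count 21, value 107
- bale of cotton+drum of solvent+pallet of tiles+box of bearings: weight 23, pallet count 19, value 105
- bale of cotton+drum of solvent+pallet of tiles+case of wine: weight 17, pallet count 18, value 104
Best: $107.

$107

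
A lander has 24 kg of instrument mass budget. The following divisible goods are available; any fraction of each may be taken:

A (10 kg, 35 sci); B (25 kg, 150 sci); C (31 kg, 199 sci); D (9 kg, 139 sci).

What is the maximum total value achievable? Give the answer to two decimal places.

Take in order of value per unit:
- D (139/9 per unit): all 9 → value 139, running total 139.00
- C (199/31 per unit): 15 of 31 → value 15×199/31 = 96.2903, running total 235.29
Total 235.29.

235.29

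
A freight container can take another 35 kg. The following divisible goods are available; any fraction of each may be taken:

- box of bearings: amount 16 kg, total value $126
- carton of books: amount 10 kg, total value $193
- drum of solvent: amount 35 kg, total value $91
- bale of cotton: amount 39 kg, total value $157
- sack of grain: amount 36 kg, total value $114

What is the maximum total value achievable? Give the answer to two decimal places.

355.23

Take in order of value per unit:
- carton of books (193/10 per unit): all 10 → value 193, running total 193.00
- box of bearings (126/16 per unit): all 16 → value 126, running total 319.00
- bale of cotton (157/39 per unit): 9 of 39 → value 9×157/39 = 36.2308, running total 355.23
Total 355.23.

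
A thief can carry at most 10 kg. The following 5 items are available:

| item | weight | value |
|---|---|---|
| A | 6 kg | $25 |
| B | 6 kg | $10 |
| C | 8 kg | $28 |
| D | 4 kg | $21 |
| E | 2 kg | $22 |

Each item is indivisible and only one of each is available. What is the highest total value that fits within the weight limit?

$50

Check high-value combinations within 10 kg:
- C+E: weight 8+2=10, value 28+22=50
- A+E: weight 6+2=8, value 25+22=47
- A+D: weight 6+4=10, value 25+21=46
- D+E: weight 4+2=6, value 21+22=43
- B+E: weight 6+2=8, value 10+22=32
Best: $50.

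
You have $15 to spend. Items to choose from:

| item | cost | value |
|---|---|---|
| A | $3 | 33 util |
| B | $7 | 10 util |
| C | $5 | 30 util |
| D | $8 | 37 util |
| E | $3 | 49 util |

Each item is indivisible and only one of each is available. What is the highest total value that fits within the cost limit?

119 util

This is a 0/1 knapsack; check combinations near the capacity.
- A+D+E: cost 3+8+3=14, value 33+37+49=119
- A+C+E: cost 3+5+3=11, value 33+30+49=112
- A+B+E: cost 3+7+3=13, value 33+10+49=92
- B+C+E: cost 7+5+3=15, value 10+30+49=89
Best: 119 util.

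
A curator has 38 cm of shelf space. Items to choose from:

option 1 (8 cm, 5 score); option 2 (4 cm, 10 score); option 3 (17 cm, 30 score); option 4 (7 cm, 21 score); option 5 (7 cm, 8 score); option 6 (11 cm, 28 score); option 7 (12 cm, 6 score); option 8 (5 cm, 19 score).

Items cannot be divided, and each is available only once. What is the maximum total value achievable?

Check high-value combinations within 38 cm:
- option 2+option 3+option 6+option 8: length 4+17+11+5=37, value 10+30+28+19=87
- option 2+option 4+option 5+option 6+option 8: length 4+7+7+11+5=34, value 10+21+8+28+19=86
- option 1+option 2+option 4+option 6+option 8: length 8+4+7+11+5=35, value 5+10+21+28+19=83
- option 1+option 4+option 5+option 6+option 8: length 8+7+7+11+5=38, value 5+21+8+28+19=81
- option 2+option 3+option 4+option 8: length 4+17+7+5=33, value 10+30+21+19=80
Best: 87 score.

87 score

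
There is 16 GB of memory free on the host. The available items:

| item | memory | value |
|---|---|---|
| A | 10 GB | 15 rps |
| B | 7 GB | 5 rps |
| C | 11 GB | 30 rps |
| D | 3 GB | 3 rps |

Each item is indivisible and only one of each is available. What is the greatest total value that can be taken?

33 rps

Check high-value combinations within 16 GB:
- C+D: memory 11+3=14, value 30+3=33
- C: memory 11, value 30
- A+D: memory 10+3=13, value 15+3=18
- A: memory 10, value 15
- B+D: memory 7+3=10, value 5+3=8
Best: 33 rps.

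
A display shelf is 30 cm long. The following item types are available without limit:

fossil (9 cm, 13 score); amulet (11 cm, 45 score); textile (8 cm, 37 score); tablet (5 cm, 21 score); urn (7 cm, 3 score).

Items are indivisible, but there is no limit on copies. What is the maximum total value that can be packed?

132 score

Best value-per-unit is textile at 37/8; filling with it alone gives 3×37 = 111.
Optimal mix: 3×textile + 1×tablet → length 29, value 132.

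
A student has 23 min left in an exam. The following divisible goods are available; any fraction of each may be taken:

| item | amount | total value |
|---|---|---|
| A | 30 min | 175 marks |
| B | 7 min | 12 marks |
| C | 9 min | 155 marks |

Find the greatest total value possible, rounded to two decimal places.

Take in order of value per unit:
- C (155/9 per unit): all 9 → value 155, running total 155.00
- A (175/30 per unit): 14 of 30 → value 14×175/30 = 81.6667, running total 236.67
Total 236.67.

236.67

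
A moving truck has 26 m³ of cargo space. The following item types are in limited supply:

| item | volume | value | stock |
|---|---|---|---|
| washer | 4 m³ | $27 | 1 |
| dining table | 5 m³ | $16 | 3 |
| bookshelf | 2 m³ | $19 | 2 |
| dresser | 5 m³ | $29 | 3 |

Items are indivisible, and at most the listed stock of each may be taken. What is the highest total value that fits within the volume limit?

Best selections within volume 26 and stock limits:
- 1×washer + 2×bookshelf + 3×dresser: volume 23, value 152
- 1×washer + 1×dining table + 1×bookshelf + 3×dresser: volume 26, value 149
- 1×dining table + 2×bookshelf + 3×dresser: volume 24, value 141
Best: $152.

$152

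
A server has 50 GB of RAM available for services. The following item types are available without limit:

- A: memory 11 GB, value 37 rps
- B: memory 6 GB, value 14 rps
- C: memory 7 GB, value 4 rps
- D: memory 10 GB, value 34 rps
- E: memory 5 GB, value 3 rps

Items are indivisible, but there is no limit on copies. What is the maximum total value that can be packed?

Best value-per-unit is D at 34/10, and filling with it alone uses memory 5×10=50. No mix of the others beats 5×34 = 170.

170 rps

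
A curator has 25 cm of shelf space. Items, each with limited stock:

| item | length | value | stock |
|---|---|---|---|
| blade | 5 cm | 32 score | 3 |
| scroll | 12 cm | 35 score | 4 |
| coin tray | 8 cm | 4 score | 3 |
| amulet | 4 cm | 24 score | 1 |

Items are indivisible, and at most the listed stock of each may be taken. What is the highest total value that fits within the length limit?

Top feasible selections:
- 3×blade + 1×amulet: length 19, value 120
- 3×blade + 1×coin tray: length 23, value 100
- 2×blade + 1×scroll: length 22, value 99
Best: 120 score.

120 score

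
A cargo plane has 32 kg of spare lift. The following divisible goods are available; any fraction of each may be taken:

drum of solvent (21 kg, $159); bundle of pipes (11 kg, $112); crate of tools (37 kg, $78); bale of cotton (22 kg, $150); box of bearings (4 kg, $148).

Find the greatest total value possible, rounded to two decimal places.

388.71

Take in order of value per unit:
- box of bearings (148/4 per unit): all 4 → value 148, running total 148.00
- bundle of pipes (112/11 per unit): all 11 → value 112, running total 260.00
- drum of solvent (159/21 per unit): 17 of 21 → value 17×159/21 = 128.7143, running total 388.71
Total 388.71.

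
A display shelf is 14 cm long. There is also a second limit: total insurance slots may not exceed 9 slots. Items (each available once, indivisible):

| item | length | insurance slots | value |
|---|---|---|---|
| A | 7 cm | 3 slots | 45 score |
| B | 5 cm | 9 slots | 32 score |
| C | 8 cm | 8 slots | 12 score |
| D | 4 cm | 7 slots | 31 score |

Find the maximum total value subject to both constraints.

45 score

Feasible sets respecting both limits:
- A: length 7, insurance slots 3, value 45
- B: length 5, insurance slots 9, value 32
- D: length 4, insurance slots 7, value 31
- C: length 8, insurance slots 8, value 12
Best: 45 score.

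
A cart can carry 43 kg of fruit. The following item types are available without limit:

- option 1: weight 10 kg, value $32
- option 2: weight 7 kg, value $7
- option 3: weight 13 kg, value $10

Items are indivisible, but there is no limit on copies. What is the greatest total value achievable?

$128

Best value-per-unit is option 1 at 32/10, and filling with it alone uses weight 4×10=40. No mix of the others beats 4×32 = 128.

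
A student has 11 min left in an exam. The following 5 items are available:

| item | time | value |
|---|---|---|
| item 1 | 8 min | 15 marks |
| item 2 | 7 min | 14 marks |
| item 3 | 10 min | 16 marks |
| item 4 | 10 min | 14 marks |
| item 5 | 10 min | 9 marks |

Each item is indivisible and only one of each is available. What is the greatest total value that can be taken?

Check high-value combinations within 11 min:
- item 3: time 10, value 16
- item 1: time 8, value 15
- item 2: time 7, value 14
- item 4: time 10, value 14
- item 5: time 10, value 9
Best: 16 marks.

16 marks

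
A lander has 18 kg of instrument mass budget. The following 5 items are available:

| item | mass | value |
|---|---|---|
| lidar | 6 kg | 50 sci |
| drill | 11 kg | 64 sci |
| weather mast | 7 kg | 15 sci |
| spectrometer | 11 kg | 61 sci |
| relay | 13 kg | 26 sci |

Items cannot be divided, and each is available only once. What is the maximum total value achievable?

114 sci

Check high-value combinations within 18 kg:
- lidar+drill: mass 6+11=17, value 50+64=114
- lidar+spectrometer: mass 6+11=17, value 50+61=111
- drill+weather mast: mass 11+7=18, value 64+15=79
- weather mast+spectrometer: mass 7+11=18, value 15+61=76
Best: 114 sci.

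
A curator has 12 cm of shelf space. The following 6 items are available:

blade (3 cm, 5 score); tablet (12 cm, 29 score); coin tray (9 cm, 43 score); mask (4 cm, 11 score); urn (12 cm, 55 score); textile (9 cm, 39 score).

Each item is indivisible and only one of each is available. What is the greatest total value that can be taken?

Check high-value combinations within 12 cm:
- urn: length 12, value 55
- blade+coin tray: length 3+9=12, value 5+43=48
- blade+textile: length 3+9=12, value 5+39=44
- coin tray: length 9, value 43
- textile: length 9, value 39
Best: 55 score.

55 score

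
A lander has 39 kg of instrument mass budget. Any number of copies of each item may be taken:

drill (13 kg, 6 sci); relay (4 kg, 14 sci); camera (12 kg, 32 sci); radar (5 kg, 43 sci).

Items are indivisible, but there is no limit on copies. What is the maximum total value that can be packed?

Best value-per-unit is radar at 43/5; filling with it alone gives 7×43 = 301.
Optimal mix: 1×relay + 7×radar → mass 39, value 315.

315 sci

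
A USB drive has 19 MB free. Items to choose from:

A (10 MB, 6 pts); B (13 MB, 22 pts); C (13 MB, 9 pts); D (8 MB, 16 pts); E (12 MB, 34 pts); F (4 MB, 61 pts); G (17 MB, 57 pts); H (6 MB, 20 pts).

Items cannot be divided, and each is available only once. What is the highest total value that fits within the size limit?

Check high-value combinations within 19 MB:
- D+F+H: size 8+4+6=18, value 16+61+20=97
- E+F: size 12+4=16, value 34+61=95
- B+F: size 13+4=17, value 22+61=83
- F+H: size 4+6=10, value 61+20=81
Best: 97 pts.

97 pts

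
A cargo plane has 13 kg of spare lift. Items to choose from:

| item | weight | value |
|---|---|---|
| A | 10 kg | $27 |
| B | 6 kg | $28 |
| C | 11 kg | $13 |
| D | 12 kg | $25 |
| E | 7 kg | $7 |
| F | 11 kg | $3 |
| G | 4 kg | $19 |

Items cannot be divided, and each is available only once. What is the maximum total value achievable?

$47

This is a 0/1 knapsack; check combinations near the capacity.
- B+G: weight 6+4=10, value 28+19=47
- B+E: weight 6+7=13, value 28+7=35
- B: weight 6, value 28
- A: weight 10, value 27
- E+G: weight 7+4=11, value 7+19=26
Best: $47.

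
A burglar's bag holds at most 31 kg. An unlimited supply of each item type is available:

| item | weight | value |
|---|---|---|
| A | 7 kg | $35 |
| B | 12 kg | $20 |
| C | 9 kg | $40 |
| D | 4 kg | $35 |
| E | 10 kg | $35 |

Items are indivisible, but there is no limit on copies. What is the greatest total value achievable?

Best value-per-unit is D at 35/4; filling with it alone gives 7×35 = 245.
Optimal mix: 1×A + 6×D → weight 31, value 245.

$245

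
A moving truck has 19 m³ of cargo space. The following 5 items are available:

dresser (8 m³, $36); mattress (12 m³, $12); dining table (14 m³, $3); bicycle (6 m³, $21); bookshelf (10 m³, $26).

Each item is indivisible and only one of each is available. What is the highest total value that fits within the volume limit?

$62

Check high-value combinations within 19 m³:
- dresser+bookshelf: volume 8+10=18, value 36+26=62
- dresser+bicycle: volume 8+6=14, value 36+21=57
- bicycle+bookshelf: volume 6+10=16, value 21+26=47
Best: $62.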